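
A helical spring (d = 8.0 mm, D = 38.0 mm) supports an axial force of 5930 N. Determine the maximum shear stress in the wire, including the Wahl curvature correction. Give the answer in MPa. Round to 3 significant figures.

Spring index C = D/d = 38.0/8.0 = 4.7500
K_W = (4C−1)/(4C−4) + 0.615/C = 18.000/15.000 + 0.1295 = 1.3295
τ₀ = 8FD/(πd³) = 8·5930·38.0/(π·8.0³) = 1.80272e+06/1608.5 = 1120.7 MPa
τ_max = K·τ₀ = 1.3295 × 1120.7 = 1490 MPa

1490 MPa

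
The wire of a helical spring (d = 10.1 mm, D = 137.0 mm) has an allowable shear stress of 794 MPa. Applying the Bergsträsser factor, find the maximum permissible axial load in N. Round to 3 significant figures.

C = D/d = 137.0/10.1 = 13.5644
K_B = (4C+2)/(4C−3) = 56.257/51.257 = 1.0975
τ_max = K·8FD/(πd³) → F_max = τ_allow·πd³/(8DK)
F_max = 794·π·10.1³/(8·137.0·1.0975) = 2.57e+06/1202.9 = 2136.5 N

2140 N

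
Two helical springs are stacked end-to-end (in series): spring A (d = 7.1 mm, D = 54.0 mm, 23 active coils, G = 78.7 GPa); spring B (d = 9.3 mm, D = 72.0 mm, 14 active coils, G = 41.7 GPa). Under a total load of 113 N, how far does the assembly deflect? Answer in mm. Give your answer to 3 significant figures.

k_A = Gd⁴/(8D³N_a) = (78.7×10³)(7.1⁴)/(8·54.0³·23) = 6.9025 N/mm
k_B = Gd⁴/(8D³N_a) = (41.7×10³)(9.3⁴)/(8·72.0³·14) = 7.462 N/mm
Series: 1/k_eq = 1/6.9025 + 1/7.462 = 0.27889; k_eq = 3.5857 N/mm
δ = F/k_eq = 113/3.5857 = 31.514 mm

31.5 mm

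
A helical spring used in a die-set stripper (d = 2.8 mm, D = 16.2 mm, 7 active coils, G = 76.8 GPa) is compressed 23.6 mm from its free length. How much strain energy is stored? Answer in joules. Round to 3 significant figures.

5.52 J

k = Gd⁴/(8D³N_a) = (76.8×10³)(2.8⁴)/(8·16.2³·7) = 19.827 N/mm
U = ½kδ² = 0.5 × 19.827 × 23.6² = 5521.5 N·mm = 5.5215 J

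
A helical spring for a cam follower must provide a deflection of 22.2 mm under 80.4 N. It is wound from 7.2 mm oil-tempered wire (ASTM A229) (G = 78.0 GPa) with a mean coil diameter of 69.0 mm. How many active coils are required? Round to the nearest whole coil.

Required rate k = F/δ = 80.4/22.2 = 3.6216 N/mm
N_a = Gd⁴/(8D³k) = (78.0×10³ × 7.2⁴)/(8 × 69.0³ × 3.6216)
    = 2.09616e+08 / 9.51788e+06 = 22.02 → 22 coils

22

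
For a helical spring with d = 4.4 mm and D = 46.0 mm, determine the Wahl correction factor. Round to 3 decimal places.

C = D/d = 46.0/4.4 = 10.4545
K_W = (4C−1)/(4C−4) + 0.615/C = 40.818/37.818 + 0.0588 = 1.1382

1.138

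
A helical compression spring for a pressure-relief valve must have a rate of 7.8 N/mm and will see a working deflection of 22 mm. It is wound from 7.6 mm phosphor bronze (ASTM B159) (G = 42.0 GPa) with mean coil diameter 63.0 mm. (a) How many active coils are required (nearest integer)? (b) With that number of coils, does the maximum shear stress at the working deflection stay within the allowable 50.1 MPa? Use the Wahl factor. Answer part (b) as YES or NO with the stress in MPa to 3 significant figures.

N_a = Gd⁴/(8D³k) = (42.0×10³)(7.6⁴)/(8·63.0³·7.8) = 8.98 → N_a = 9
Actual rate k = Gd⁴/(8D³·9) = 7.783 N/mm
Working load F = kδ = 7.783·22 = 171.23 N
C = 63.0/7.6 = 8.2895; K_W = (4C−1)/(4C−4)+0.615/C = 1.1771
τ_max = K_W·8FD/(πd³) = 1.1771·62.577 = 73.658 MPa
τ_max > 50.1 MPa → exceeds allowable

(a) 9 coils; (b) NO, τ_max = 73.7 MPa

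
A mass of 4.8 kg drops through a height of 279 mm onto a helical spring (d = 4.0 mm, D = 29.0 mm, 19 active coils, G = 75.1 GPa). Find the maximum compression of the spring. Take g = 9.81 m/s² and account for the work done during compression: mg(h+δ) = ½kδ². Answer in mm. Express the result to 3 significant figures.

80.8 mm

k = Gd⁴/(8D³N_a) = (75.1×10³)(4.0⁴)/(8·29.0³·19) = 5.1861 N/mm
W = mg = 4.8 × 9.81 = 47.088 N
½kδ² − Wδ − Wh = 0 → δ = (W + √(W² + 2kWh))/k
δ = (47.088 + √(2217.3 + 136266))/5.1861 = (47.088 + 372.13)/5.1861 = 80.835 mm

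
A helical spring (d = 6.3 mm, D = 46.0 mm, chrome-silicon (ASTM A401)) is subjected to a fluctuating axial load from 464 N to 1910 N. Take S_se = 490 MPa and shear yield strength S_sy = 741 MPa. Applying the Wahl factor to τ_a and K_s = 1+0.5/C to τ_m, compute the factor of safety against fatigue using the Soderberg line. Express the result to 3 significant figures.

C = D/d = 46.0/6.3 = 7.3016; K_W = (4C−1)/(4C−4)+0.615/C = 1.2032; K_s = 1+0.5/C = 1.0685
F_a = (F_max−F_min)/2 = 723 N; F_m = (F_max+F_min)/2 = 1187 N
τ_a = K_W·8F_aD/(πd³) = 1.2032 × 338.7 = 407.54 MPa
τ_m = K_s·8F_mD/(πd³) = 1.0685 × 556.07 = 594.15 MPa
Soderberg: 1/n_f = τ_a/S_se + τ_m/S_sy = 407.54/490 + 594.15/741 = 0.83171 + 0.80182 = 1.6335
n_f = 1/1.6335 = 0.6122

0.612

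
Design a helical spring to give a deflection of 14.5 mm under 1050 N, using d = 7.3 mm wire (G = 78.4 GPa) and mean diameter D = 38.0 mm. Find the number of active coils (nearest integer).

Required rate k = F/δ = 1050/14.5 = 72.414 N/mm
N_a = Gd⁴/(8D³k) = (78.4×10³ × 7.3⁴)/(8 × 38.0³ × 72.414)
    = 2.22642e+08 / 3.17879e+07 = 7.004 → 7 coils

7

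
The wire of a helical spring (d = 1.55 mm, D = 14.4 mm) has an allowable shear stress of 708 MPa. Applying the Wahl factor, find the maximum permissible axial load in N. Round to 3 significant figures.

62.2 N

C = D/d = 14.4/1.55 = 9.2903
K_W = (4C−1)/(4C−4) + 0.615/C = 36.161/33.161 + 0.0662 = 1.1567
τ_max = K·8FD/(πd³) → F_max = τ_allow·πd³/(8DK)
F_max = 708·π·1.55³/(8·14.4·1.1567) = 8282.8/133.25 = 62.161 N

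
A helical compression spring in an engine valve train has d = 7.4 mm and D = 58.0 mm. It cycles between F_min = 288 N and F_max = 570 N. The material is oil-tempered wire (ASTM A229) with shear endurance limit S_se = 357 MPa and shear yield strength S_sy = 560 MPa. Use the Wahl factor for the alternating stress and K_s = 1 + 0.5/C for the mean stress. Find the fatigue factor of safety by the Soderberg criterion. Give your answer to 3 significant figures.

2.14

C = D/d = 58.0/7.4 = 7.8378; K_W = (4C−1)/(4C−4)+0.615/C = 1.1881; K_s = 1+0.5/C = 1.0638
F_a = (F_max−F_min)/2 = 141 N; F_m = (F_max+F_min)/2 = 429 N
τ_a = K_W·8F_aD/(πd³) = 1.1881 × 51.392 = 61.061 MPa
τ_m = K_s·8F_mD/(πd³) = 1.0638 × 156.36 = 166.34 MPa
Soderberg: 1/n_f = τ_a/S_se + τ_m/S_sy = 61.061/357 + 166.34/560 = 0.17104 + 0.29703 = 0.46807
n_f = 1/0.46807 = 2.136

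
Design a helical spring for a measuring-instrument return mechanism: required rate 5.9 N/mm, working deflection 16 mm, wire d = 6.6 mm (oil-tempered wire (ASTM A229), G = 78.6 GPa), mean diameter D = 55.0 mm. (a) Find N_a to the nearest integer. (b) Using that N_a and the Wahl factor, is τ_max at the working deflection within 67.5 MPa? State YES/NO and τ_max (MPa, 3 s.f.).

N_a = Gd⁴/(8D³k) = (78.6×10³)(6.6⁴)/(8·55.0³·5.9) = 18.99 → N_a = 19
Actual rate k = Gd⁴/(8D³·19) = 5.8975 N/mm
Working load F = kδ = 5.8975·16 = 94.36 N
C = 55.0/6.6 = 8.3333; K_W = (4C−1)/(4C−4)+0.615/C = 1.1761
τ_max = K_W·8FD/(πd³) = 1.1761·45.968 = 54.062 MPa
τ_max ≤ 67.5 MPa → acceptable

(a) 19 coils; (b) YES, τ_max = 54.1 MPa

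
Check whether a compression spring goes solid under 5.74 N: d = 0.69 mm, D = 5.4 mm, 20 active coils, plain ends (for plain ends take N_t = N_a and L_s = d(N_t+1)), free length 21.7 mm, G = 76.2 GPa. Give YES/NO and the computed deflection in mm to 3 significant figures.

k = Gd⁴/(8D³N_a) = (76.2×10³)(0.69⁴)/(8·5.4³·20) = 0.68557 N/mm
N_t = 20; L_s = 0.69·21 = 14.49 mm; δ_solid = L₀ − L_s = 21.7 − 14.49 = 7.21 mm
δ = F/k = 5.74/0.68557 = 8.3726 mm
δ ≥ δ_solid → spring goes solid

YES, δ = 8.37 mm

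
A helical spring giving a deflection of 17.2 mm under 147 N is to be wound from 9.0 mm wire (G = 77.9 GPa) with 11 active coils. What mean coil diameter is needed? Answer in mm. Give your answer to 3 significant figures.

Required rate k = F/δ = 147/17.2 = 8.5465 N/mm
D = (Gd⁴/(8N_a·k))^(1/3) = (77.9×10³·9.0⁴/(8·11·8.5465))^(1/3)
  = (679573)^(1/3) = 87.9182 mm

87.9 mm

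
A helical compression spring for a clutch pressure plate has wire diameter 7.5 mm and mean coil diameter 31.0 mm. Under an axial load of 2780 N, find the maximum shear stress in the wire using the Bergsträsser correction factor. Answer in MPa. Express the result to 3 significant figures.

Spring index C = D/d = 31.0/7.5 = 4.1333
K_B = (4C+2)/(4C−3) = 18.533/13.533 = 1.3695
τ₀ = 8FD/(πd³) = 8·2780·31.0/(π·7.5³) = 689440/1325.4 = 520.19 MPa
τ_max = K·τ₀ = 1.3695 × 520.19 = 712.38 MPa

712 MPa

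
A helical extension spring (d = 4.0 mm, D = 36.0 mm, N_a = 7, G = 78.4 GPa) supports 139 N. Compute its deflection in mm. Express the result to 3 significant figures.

k = Gd⁴/(8D³N_a) = (78.4×10³)(4.0⁴)/(8·36.0³·7) = 7.6818 N/mm
δ = F/k = 139 / 7.6818 = 18.095 mm

18.1 mm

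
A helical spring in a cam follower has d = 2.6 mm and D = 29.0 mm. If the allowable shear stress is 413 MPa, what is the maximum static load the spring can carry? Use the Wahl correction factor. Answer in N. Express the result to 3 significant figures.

87.1 N

C = D/d = 29.0/2.6 = 11.1538
K_W = (4C−1)/(4C−4) + 0.615/C = 43.615/40.615 + 0.0551 = 1.1290
τ_max = K·8FD/(πd³) → F_max = τ_allow·πd³/(8DK)
F_max = 413·π·2.6³/(8·29.0·1.1290) = 22804/261.93 = 87.064 N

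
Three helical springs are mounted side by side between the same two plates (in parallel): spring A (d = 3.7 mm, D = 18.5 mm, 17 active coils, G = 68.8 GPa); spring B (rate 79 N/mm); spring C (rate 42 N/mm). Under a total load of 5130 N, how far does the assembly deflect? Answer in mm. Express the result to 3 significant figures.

k_A = Gd⁴/(8D³N_a) = (68.8×10³)(3.7⁴)/(8·18.5³·17) = 14.974 N/mm
Parallel: k_eq = 14.974 + 79 + 42 = 135.97 N/mm
δ = F/k_eq = 5130/135.97 = 37.728 mm

37.7 mm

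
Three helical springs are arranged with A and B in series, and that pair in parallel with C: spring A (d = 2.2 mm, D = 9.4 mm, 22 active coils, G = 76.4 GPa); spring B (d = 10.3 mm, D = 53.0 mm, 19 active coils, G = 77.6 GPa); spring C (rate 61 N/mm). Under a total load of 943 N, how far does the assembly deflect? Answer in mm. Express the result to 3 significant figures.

k_A = Gd⁴/(8D³N_a) = (76.4×10³)(2.2⁴)/(8·9.4³·22) = 12.243 N/mm
k_B = Gd⁴/(8D³N_a) = (77.6×10³)(10.3⁴)/(8·53.0³·19) = 38.596 N/mm
Springs A,B series: k_AB = 1/(1/12.243+1/38.596) = 9.2946 N/mm; parallel with C: k_eq = 9.2946+61 = 70.295 N/mm
δ = F/k_eq = 943/70.295 = 13.415 mm

13.4 mm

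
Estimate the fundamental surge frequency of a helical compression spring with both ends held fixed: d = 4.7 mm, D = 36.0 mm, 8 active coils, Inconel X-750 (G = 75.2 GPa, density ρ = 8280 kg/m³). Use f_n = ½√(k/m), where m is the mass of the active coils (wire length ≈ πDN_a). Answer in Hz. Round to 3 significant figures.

k = Gd⁴/(8D³N_a) = (75.2×10³)(4.7⁴)/(8·36.0³·8) = 12.289 N/mm = 12289 N/m
Wire length L = πDN_a = π·36.0·8 = 904.78 mm
m = ρ·(πd²/4)·L = 8280 × 17.349×10⁻⁶ m² × 0.90478 m = 0.12997 kg
f_n = ½√(k/m) = 0.5·√(12289/0.12997) = 0.5·√(94550) = 153.75 Hz

154 Hz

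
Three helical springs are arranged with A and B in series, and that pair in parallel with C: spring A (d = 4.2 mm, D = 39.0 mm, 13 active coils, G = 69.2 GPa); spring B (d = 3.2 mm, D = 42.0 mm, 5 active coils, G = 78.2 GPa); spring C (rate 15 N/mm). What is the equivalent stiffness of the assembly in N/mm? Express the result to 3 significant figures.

k_A = Gd⁴/(8D³N_a) = (69.2×10³)(4.2⁴)/(8·39.0³·13) = 3.4904 N/mm
k_B = Gd⁴/(8D³N_a) = (78.2×10³)(3.2⁴)/(8·42.0³·5) = 2.7669 N/mm
Springs A,B series: k_AB = 1/(1/3.4904+1/2.7669) = 1.5434 N/mm; parallel with C: k_eq = 1.5434+15 = 16.543 N/mm

16.5 N/mm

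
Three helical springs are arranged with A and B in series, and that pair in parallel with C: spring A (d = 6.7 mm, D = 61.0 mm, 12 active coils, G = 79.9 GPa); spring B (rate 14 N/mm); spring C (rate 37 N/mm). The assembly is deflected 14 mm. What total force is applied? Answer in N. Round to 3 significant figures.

586 N

k_A = Gd⁴/(8D³N_a) = (79.9×10³)(6.7⁴)/(8·61.0³·12) = 7.389 N/mm
Springs A,B series: k_AB = 1/(1/7.389+1/14) = 4.8364 N/mm; parallel with C: k_eq = 4.8364+37 = 41.836 N/mm
F = k_eq·δ = 41.836·14 = 585.71 N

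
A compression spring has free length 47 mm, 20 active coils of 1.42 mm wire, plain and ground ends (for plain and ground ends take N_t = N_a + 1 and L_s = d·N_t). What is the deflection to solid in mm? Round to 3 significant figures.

17.2 mm

N_t = 21; L_s = 1.42·21 = 29.82 mm
δ_solid = L₀ − L_s = 47 − 29.82 = 17.18 mm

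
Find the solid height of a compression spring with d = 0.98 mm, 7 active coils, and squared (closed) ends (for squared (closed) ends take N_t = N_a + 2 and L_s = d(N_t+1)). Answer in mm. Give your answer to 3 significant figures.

squared (closed) ends: N_t = N_a + 2 = 7 + 2 = 9
L_s = d·(N_t+1) = 0.98 × 10 = 9.8 mm

9.80 mm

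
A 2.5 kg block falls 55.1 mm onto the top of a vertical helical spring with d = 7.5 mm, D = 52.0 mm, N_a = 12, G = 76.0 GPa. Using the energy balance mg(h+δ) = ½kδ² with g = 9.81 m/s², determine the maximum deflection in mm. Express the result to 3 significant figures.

13.8 mm

k = Gd⁴/(8D³N_a) = (76.0×10³)(7.5⁴)/(8·52.0³·12) = 17.815 N/mm
W = mg = 2.5 × 9.81 = 24.525 N
½kδ² − Wδ − Wh = 0 → δ = (W + √(W² + 2kWh))/k
δ = (24.525 + √(601.48 + 48146.9))/17.815 = (24.525 + 220.79)/17.815 = 13.77 mm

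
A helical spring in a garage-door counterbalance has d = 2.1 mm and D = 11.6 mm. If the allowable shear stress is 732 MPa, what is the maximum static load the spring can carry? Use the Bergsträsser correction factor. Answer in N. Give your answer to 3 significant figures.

182 N

C = D/d = 11.6/2.1 = 5.5238
K_B = (4C+2)/(4C−3) = 24.095/19.095 = 1.2618
τ_max = K·8FD/(πd³) → F_max = τ_allow·πd³/(8DK)
F_max = 732·π·2.1³/(8·11.6·1.2618) = 21297/117.1 = 181.87 N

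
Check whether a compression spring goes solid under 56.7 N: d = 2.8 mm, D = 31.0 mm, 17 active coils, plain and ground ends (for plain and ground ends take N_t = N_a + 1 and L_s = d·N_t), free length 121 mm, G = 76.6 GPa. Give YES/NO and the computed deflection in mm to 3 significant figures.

k = Gd⁴/(8D³N_a) = (76.6×10³)(2.8⁴)/(8·31.0³·17) = 1.1621 N/mm
N_t = 18; L_s = 2.8·18 = 50.4 mm; δ_solid = L₀ − L_s = 121 − 50.4 = 70.6 mm
δ = F/k = 56.7/1.1621 = 48.792 mm
δ < δ_solid → spring does not go solid

NO, δ = 48.8 mm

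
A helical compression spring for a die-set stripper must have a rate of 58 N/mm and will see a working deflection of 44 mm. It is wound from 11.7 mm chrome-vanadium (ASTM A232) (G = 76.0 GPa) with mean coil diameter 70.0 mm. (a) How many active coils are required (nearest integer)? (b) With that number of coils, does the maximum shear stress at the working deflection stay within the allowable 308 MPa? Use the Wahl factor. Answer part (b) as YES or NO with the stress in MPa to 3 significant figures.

N_a = Gd⁴/(8D³k) = (76.0×10³)(11.7⁴)/(8·70.0³·58) = 8.948 → N_a = 9
Actual rate k = Gd⁴/(8D³·9) = 57.667 N/mm
Working load F = kδ = 57.667·44 = 2537.4 N
C = 70.0/11.7 = 5.9829; K_W = (4C−1)/(4C−4)+0.615/C = 1.2533
τ_max = K_W·8FD/(πd³) = 1.2533·282.4 = 353.93 MPa
τ_max > 308 MPa → exceeds allowable

(a) 9 coils; (b) NO, τ_max = 354 MPa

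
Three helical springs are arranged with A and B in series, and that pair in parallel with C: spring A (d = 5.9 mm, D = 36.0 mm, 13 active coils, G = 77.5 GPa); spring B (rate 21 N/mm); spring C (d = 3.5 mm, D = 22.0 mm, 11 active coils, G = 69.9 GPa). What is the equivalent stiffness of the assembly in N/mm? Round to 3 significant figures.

k_A = Gd⁴/(8D³N_a) = (77.5×10³)(5.9⁴)/(8·36.0³·13) = 19.354 N/mm
k_C = Gd⁴/(8D³N_a) = (69.9×10³)(3.5⁴)/(8·22.0³·11) = 11.194 N/mm
Springs A,B series: k_AB = 1/(1/19.354+1/21) = 10.072 N/mm; parallel with C: k_eq = 10.072+11.194 = 21.266 N/mm

21.3 N/mm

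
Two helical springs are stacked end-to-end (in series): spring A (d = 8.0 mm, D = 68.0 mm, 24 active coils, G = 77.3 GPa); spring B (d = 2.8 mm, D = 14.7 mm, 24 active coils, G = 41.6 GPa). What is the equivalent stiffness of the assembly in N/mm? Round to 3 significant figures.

k_A = Gd⁴/(8D³N_a) = (77.3×10³)(8.0⁴)/(8·68.0³·24) = 5.2446 N/mm
k_B = Gd⁴/(8D³N_a) = (41.6×10³)(2.8⁴)/(8·14.7³·24) = 4.1925 N/mm
Series: 1/k_eq = 1/5.2446 + 1/4.1925 = 0.42919; k_eq = 2.3299 N/mm

2.33 N/mm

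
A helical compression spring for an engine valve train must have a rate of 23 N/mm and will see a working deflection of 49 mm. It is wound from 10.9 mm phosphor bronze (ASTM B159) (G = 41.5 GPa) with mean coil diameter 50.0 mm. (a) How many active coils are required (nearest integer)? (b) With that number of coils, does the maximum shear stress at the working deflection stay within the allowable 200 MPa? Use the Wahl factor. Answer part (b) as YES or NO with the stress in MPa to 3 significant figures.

(a) 25 coils; (b) YES, τ_max = 152 MPa

N_a = Gd⁴/(8D³k) = (41.5×10³)(10.9⁴)/(8·50.0³·23) = 25.47 → N_a = 25
Actual rate k = Gd⁴/(8D³·25) = 23.432 N/mm
Working load F = kδ = 23.432·49 = 1148.2 N
C = 50.0/10.9 = 4.5872; K_W = (4C−1)/(4C−4)+0.615/C = 1.3431
τ_max = K_W·8FD/(πd³) = 1.3431·112.89 = 151.62 MPa
τ_max ≤ 200 MPa → acceptable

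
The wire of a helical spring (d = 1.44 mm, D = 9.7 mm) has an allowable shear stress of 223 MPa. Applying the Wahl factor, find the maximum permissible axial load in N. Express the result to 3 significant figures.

C = D/d = 9.7/1.44 = 6.7361
K_W = (4C−1)/(4C−4) + 0.615/C = 25.944/22.944 + 0.0913 = 1.2220
τ_max = K·8FD/(πd³) → F_max = τ_allow·πd³/(8DK)
F_max = 223·π·1.44³/(8·9.7·1.2220) = 2091.9/94.831 = 22.059 N

22.1 N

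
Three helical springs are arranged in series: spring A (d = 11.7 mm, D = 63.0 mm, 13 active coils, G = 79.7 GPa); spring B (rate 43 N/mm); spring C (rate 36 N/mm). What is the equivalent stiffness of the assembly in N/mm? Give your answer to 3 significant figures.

14.6 N/mm

k_A = Gd⁴/(8D³N_a) = (79.7×10³)(11.7⁴)/(8·63.0³·13) = 57.431 N/mm
Series: 1/k_eq = 1/57.431 + 1/43 + 1/36 = 0.068446; k_eq = 14.61 N/mm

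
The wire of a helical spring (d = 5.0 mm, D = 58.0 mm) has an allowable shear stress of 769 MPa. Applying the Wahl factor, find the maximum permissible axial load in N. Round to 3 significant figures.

579 N

C = D/d = 58.0/5.0 = 11.6000
K_W = (4C−1)/(4C−4) + 0.615/C = 45.400/42.400 + 0.0530 = 1.1238
τ_max = K·8FD/(πd³) → F_max = τ_allow·πd³/(8DK)
F_max = 769·π·5.0³/(8·58.0·1.1238) = 3.0199e+05/521.43 = 579.15 N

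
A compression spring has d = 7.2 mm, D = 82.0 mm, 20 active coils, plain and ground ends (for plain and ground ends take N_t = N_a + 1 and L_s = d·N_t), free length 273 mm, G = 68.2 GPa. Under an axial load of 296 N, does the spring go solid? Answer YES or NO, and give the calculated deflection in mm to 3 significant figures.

k = Gd⁴/(8D³N_a) = (68.2×10³)(7.2⁴)/(8·82.0³·20) = 2.0776 N/mm
N_t = 21; L_s = 7.2·21 = 151.2 mm; δ_solid = L₀ − L_s = 273 − 151.2 = 121.8 mm
δ = F/k = 296/2.0776 = 142.48 mm
δ ≥ δ_solid → spring goes solid

YES, δ = 142 mm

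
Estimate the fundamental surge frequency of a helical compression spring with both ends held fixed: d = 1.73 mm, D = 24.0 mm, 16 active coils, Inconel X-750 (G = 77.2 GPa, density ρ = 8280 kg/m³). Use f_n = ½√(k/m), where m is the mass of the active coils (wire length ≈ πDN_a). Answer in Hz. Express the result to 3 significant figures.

k = Gd⁴/(8D³N_a) = (77.2×10³)(1.73⁴)/(8·24.0³·16) = 0.3908 N/mm = 390.8 N/m
Wire length L = πDN_a = π·24.0·16 = 1206.4 mm
m = ρ·(πd²/4)·L = 8280 × 2.3506×10⁻⁶ m² × 1.2064 m = 0.02348 kg
f_n = ½√(k/m) = 0.5·√(390.8/0.02348) = 0.5·√(16644) = 64.506 Hz

64.5 Hz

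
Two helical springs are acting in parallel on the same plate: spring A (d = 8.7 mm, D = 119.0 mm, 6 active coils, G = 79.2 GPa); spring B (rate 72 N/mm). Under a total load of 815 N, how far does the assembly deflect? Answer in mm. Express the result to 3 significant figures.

10.5 mm

k_A = Gd⁴/(8D³N_a) = (79.2×10³)(8.7⁴)/(8·119.0³·6) = 5.6094 N/mm
Parallel: k_eq = 5.6094 + 72 = 77.609 N/mm
δ = F/k_eq = 815/77.609 = 10.501 mm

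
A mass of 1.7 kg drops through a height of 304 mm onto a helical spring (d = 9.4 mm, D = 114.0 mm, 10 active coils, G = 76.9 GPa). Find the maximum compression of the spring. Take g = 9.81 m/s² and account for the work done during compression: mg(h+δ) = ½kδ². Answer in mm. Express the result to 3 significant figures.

k = Gd⁴/(8D³N_a) = (76.9×10³)(9.4⁴)/(8·114.0³·10) = 5.0656 N/mm
W = mg = 1.7 × 9.81 = 16.677 N
½kδ² − Wδ − Wh = 0 → δ = (W + √(W² + 2kWh))/k
δ = (16.677 + √(278.12 + 51363.5))/5.0656 = (16.677 + 227.25)/5.0656 = 48.153 mm

48.2 mm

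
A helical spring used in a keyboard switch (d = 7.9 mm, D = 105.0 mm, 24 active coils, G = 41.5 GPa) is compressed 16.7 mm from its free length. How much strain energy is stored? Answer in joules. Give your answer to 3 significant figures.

k = Gd⁴/(8D³N_a) = (41.5×10³)(7.9⁴)/(8·105.0³·24) = 0.72726 N/mm
U = ½kδ² = 0.5 × 0.72726 × 16.7² = 101.41 N·mm = 0.10141 J

0.101 J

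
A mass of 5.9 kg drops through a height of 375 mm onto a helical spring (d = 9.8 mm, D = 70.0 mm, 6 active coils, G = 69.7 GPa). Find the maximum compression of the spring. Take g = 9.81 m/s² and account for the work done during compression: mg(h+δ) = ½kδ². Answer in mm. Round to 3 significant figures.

34.9 mm

k = Gd⁴/(8D³N_a) = (69.7×10³)(9.8⁴)/(8·70.0³·6) = 39.048 N/mm
W = mg = 5.9 × 9.81 = 57.879 N
½kδ² − Wδ − Wh = 0 → δ = (W + √(W² + 2kWh))/k
δ = (57.879 + √(3350 + 1.69506e+06))/39.048 = (57.879 + 1303.2)/39.048 = 34.857 mm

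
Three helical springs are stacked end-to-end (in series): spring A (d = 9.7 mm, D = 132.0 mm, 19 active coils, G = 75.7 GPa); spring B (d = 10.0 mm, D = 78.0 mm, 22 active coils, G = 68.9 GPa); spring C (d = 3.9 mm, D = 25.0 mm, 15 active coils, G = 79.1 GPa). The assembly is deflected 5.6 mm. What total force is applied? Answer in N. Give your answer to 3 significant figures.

7.51 N

k_A = Gd⁴/(8D³N_a) = (75.7×10³)(9.7⁴)/(8·132.0³·19) = 1.917 N/mm
k_B = Gd⁴/(8D³N_a) = (68.9×10³)(10.0⁴)/(8·78.0³·22) = 8.2494 N/mm
k_C = Gd⁴/(8D³N_a) = (79.1×10³)(3.9⁴)/(8·25.0³·15) = 9.7596 N/mm
Series: 1/k_eq = 1/1.917 + 1/8.2494 + 1/9.7596 = 0.74534; k_eq = 1.3417 N/mm
F = k_eq·δ = 1.3417·5.6 = 7.5134 N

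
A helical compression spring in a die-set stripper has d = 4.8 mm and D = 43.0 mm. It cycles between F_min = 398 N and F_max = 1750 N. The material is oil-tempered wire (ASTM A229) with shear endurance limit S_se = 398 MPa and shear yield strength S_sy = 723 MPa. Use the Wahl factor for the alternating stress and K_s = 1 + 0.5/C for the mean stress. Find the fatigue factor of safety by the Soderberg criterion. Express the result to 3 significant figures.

C = D/d = 43.0/4.8 = 8.9583; K_W = (4C−1)/(4C−4)+0.615/C = 1.1629; K_s = 1+0.5/C = 1.0558
F_a = (F_max−F_min)/2 = 676 N; F_m = (F_max+F_min)/2 = 1074 N
τ_a = K_W·8F_aD/(πd³) = 1.1629 × 669.32 = 778.34 MPa
τ_m = K_s·8F_mD/(πd³) = 1.0558 × 1063.4 = 1122.7 MPa
Soderberg: 1/n_f = τ_a/S_se + τ_m/S_sy = 778.34/398 + 1122.7/723 = 1.95564 + 1.55288 = 3.5085
n_f = 1/3.5085 = 0.285

0.285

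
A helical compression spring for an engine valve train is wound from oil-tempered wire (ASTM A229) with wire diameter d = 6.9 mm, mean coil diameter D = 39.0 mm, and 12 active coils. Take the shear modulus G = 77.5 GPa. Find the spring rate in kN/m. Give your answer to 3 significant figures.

k = Gd⁴/(8D³N_a) = (77.5×10³ × 6.9⁴) / (8 × 39.0³ × 12)
  = 1.7567e+08 / 5.69462e+06 = 30.848 N/mm

30.8 kN/m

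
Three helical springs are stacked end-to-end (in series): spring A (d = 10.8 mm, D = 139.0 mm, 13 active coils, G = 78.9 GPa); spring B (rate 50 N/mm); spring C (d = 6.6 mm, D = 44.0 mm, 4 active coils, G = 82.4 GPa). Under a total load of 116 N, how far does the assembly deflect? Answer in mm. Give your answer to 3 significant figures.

k_A = Gd⁴/(8D³N_a) = (78.9×10³)(10.8⁴)/(8·139.0³·13) = 3.8432 N/mm
k_C = Gd⁴/(8D³N_a) = (82.4×10³)(6.6⁴)/(8·44.0³·4) = 57.358 N/mm
Series: 1/k_eq = 1/3.8432 + 1/50 + 1/57.358 = 0.29763; k_eq = 3.3598 N/mm
δ = F/k_eq = 116/3.3598 = 34.525 mm

34.5 mm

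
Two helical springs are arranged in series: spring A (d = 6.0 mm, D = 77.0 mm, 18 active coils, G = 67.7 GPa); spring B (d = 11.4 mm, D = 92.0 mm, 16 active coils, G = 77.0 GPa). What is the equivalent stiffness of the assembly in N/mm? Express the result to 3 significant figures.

k_A = Gd⁴/(8D³N_a) = (67.7×10³)(6.0⁴)/(8·77.0³·18) = 1.3346 N/mm
k_B = Gd⁴/(8D³N_a) = (77.0×10³)(11.4⁴)/(8·92.0³·16) = 13.048 N/mm
Series: 1/k_eq = 1/1.3346 + 1/13.048 = 0.82592; k_eq = 1.2108 N/mm

1.21 N/mm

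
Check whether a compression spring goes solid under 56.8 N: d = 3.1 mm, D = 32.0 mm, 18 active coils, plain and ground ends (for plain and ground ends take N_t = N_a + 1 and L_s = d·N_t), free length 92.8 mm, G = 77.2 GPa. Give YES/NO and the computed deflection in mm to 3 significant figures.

YES, δ = 37.6 mm

k = Gd⁴/(8D³N_a) = (77.2×10³)(3.1⁴)/(8·32.0³·18) = 1.511 N/mm
N_t = 19; L_s = 3.1·19 = 58.9 mm; δ_solid = L₀ − L_s = 92.8 − 58.9 = 33.9 mm
δ = F/k = 56.8/1.511 = 37.592 mm
δ ≥ δ_solid → spring goes solid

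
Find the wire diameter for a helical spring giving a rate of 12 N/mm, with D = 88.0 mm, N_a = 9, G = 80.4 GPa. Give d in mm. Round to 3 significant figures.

9.25 mm

d = (8D³N_a·k / G)^(1/4) = (8·88.0³·9·12 / (80.4×10³))^0.25
  = (7323.3)^0.25 = 9.2507 mm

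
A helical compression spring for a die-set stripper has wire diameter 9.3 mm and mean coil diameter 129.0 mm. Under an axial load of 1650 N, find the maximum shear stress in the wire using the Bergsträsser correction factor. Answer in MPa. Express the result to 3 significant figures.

Spring index C = D/d = 129.0/9.3 = 13.8710
K_B = (4C+2)/(4C−3) = 57.484/52.484 = 1.0953
τ₀ = 8FD/(πd³) = 8·1650·129.0/(π·9.3³) = 1.7028e+06/2527 = 673.85 MPa
τ_max = K·τ₀ = 1.0953 × 673.85 = 738.05 MPa

738 MPa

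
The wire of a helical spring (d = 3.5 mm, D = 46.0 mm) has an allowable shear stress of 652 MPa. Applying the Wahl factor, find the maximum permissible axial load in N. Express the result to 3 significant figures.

C = D/d = 46.0/3.5 = 13.1429
K_W = (4C−1)/(4C−4) + 0.615/C = 51.571/48.571 + 0.0468 = 1.1086
τ_max = K·8FD/(πd³) → F_max = τ_allow·πd³/(8DK)
F_max = 652·π·3.5³/(8·46.0·1.1086) = 87822/407.95 = 215.28 N

215 N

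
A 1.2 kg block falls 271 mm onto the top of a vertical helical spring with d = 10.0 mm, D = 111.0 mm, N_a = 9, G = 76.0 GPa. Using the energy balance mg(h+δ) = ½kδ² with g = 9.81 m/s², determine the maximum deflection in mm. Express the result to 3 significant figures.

30.3 mm

k = Gd⁴/(8D³N_a) = (76.0×10³)(10.0⁴)/(8·111.0³·9) = 7.7181 N/mm
W = mg = 1.2 × 9.81 = 11.772 N
½kδ² − Wδ − Wh = 0 → δ = (W + √(W² + 2kWh))/k
δ = (11.772 + √(138.58 + 49244.9))/7.7181 = (11.772 + 222.22)/7.7181 = 30.318 mm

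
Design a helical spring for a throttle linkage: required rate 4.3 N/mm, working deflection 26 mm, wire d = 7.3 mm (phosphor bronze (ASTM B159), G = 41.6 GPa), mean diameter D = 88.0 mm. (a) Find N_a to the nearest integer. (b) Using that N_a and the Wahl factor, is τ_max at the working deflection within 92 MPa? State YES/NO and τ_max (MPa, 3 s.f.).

(a) 5 coils; (b) YES, τ_max = 72.6 MPa

N_a = Gd⁴/(8D³k) = (41.6×10³)(7.3⁴)/(8·88.0³·4.3) = 5.039 → N_a = 5
Actual rate k = Gd⁴/(8D³·5) = 4.3339 N/mm
Working load F = kδ = 4.3339·26 = 112.68 N
C = 88.0/7.3 = 12.0548; K_W = (4C−1)/(4C−4)+0.615/C = 1.1189
τ_max = K_W·8FD/(πd³) = 1.1189·64.909 = 72.624 MPa
τ_max ≤ 92 MPa → acceptable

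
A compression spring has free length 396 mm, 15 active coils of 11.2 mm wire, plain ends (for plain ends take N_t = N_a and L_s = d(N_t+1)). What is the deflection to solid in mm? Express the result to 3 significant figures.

N_t = 15; L_s = 11.2·16 = 179.2 mm
δ_solid = L₀ − L_s = 396 − 179.2 = 216.8 mm

217 mm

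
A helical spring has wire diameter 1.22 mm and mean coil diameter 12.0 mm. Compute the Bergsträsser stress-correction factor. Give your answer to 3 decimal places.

1.138

C = D/d = 12.0/1.22 = 9.8361
K_B = (4C+2)/(4C−3) = 41.344/36.344 = 1.1376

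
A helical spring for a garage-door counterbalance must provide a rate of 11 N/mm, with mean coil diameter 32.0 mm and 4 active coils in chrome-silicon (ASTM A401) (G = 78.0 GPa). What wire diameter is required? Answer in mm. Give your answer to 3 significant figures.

d = (8D³N_a·k / G)^(1/4) = (8·32.0³·4·11 / (78.0×10³))^0.25
  = (147.88)^0.25 = 3.4872 mm

3.49 mm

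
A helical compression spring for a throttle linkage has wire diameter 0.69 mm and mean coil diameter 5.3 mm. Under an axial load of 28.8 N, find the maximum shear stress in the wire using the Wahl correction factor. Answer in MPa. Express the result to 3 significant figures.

Spring index C = D/d = 5.3/0.69 = 7.6812
K_W = (4C−1)/(4C−4) + 0.615/C = 29.725/26.725 + 0.0801 = 1.1923
τ₀ = 8FD/(πd³) = 8·28.8·5.3/(π·0.69³) = 1221.12/1.032 = 1183.2 MPa
τ_max = K·τ₀ = 1.1923 × 1183.2 = 1410.8 MPa

1410 MPa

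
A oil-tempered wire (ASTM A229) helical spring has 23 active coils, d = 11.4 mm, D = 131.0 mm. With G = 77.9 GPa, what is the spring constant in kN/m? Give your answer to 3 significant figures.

3.18 kN/m

k = Gd⁴/(8D³N_a) = (77.9×10³ × 11.4⁴) / (8 × 131.0³ × 23)
  = 1.3157e+09 / 4.13649e+08 = 3.1807 N/mm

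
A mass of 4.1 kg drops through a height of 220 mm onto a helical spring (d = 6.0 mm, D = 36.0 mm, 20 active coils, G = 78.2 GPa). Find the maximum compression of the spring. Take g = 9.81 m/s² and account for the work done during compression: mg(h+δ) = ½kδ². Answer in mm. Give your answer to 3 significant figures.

k = Gd⁴/(8D³N_a) = (78.2×10³)(6.0⁴)/(8·36.0³·20) = 13.576 N/mm
W = mg = 4.1 × 9.81 = 40.221 N
½kδ² − Wδ − Wh = 0 → δ = (W + √(W² + 2kWh))/k
δ = (40.221 + √(1617.7 + 240265))/13.576 = (40.221 + 491.82)/13.576 = 39.188 mm

39.2 mm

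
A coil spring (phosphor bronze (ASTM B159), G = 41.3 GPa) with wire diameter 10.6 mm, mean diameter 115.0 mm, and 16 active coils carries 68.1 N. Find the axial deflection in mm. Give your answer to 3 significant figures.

25.4 mm

k = Gd⁴/(8D³N_a) = (41.3×10³)(10.6⁴)/(8·115.0³·16) = 2.6784 N/mm
δ = F/k = 68.1 / 2.6784 = 25.426 mm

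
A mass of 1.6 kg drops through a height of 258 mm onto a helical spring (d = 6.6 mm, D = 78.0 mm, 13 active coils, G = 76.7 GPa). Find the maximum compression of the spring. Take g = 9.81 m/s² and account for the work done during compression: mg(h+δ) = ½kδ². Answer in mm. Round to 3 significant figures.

k = Gd⁴/(8D³N_a) = (76.7×10³)(6.6⁴)/(8·78.0³·13) = 2.9489 N/mm
W = mg = 1.6 × 9.81 = 15.696 N
½kδ² − Wδ − Wh = 0 → δ = (W + √(W² + 2kWh))/k
δ = (15.696 + √(246.36 + 23883.2))/2.9489 = (15.696 + 155.34)/2.9489 = 58 mm

58.0 mm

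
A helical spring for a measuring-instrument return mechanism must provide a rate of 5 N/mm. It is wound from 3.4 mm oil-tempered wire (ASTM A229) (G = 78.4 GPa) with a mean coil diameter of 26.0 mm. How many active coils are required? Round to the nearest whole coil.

N_a = Gd⁴/(8D³k) = (78.4×10³ × 3.4⁴)/(8 × 26.0³ × 5)
    = 1.04769e+07 / 703040 = 14.9 → 15 coils

15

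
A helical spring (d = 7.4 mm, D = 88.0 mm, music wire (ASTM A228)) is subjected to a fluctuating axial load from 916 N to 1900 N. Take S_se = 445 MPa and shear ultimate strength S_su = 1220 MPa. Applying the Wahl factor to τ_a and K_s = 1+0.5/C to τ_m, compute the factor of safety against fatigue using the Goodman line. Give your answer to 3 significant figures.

C = D/d = 88.0/7.4 = 11.8919; K_W = (4C−1)/(4C−4)+0.615/C = 1.1206; K_s = 1+0.5/C = 1.0420
F_a = (F_max−F_min)/2 = 492 N; F_m = (F_max+F_min)/2 = 1408 N
τ_a = K_W·8F_aD/(πd³) = 1.1206 × 272.08 = 304.88 MPa
τ_m = K_s·8F_mD/(πd³) = 1.0420 × 778.63 = 811.37 MPa
Goodman: 1/n_f = τ_a/S_se + τ_m/S_su = 304.88/445 + 811.37/1220 = 0.68513 + 0.66505 = 1.3502
n_f = 1/1.3502 = 0.7406

0.741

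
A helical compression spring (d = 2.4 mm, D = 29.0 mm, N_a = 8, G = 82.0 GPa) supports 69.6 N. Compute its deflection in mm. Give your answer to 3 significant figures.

k = Gd⁴/(8D³N_a) = (82.0×10³)(2.4⁴)/(8·29.0³·8) = 1.7429 N/mm
δ = F/k = 69.6 / 1.7429 = 39.932 mm

39.9 mm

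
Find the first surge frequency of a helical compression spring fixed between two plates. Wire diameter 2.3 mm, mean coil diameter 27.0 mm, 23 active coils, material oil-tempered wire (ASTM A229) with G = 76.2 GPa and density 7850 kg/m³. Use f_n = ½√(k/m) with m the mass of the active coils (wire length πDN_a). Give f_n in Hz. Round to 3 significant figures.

k = Gd⁴/(8D³N_a) = (76.2×10³)(2.3⁴)/(8·27.0³·23) = 0.58879 N/mm = 588.79 N/m
Wire length L = πDN_a = π·27.0·23 = 1950.9 mm
m = ρ·(πd²/4)·L = 7850 × 4.1548×10⁻⁶ m² × 1.9509 m = 0.063629 kg
f_n = ½√(k/m) = 0.5·√(588.79/0.063629) = 0.5·√(9253.4) = 48.097 Hz

48.1 Hz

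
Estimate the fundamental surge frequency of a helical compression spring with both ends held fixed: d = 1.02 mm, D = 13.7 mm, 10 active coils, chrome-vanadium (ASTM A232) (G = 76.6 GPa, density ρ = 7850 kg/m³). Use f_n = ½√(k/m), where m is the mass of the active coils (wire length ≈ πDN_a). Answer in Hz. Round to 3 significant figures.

k = Gd⁴/(8D³N_a) = (76.6×10³)(1.02⁴)/(8·13.7³·10) = 0.40307 N/mm = 403.07 N/m
Wire length L = πDN_a = π·13.7·10 = 430.4 mm
m = ρ·(πd²/4)·L = 7850 × 0.81713×10⁻⁶ m² × 0.4304 m = 0.0027608 kg
f_n = ½√(k/m) = 0.5·√(403.07/0.0027608) = 0.5·√(1.46e+05) = 191.05 Hz

191 Hz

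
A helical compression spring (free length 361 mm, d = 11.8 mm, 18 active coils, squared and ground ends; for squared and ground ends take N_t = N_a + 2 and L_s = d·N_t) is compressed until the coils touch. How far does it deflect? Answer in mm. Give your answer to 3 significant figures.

N_t = 20; L_s = 11.8·20 = 236 mm
δ_solid = L₀ − L_s = 361 − 236 = 125 mm

125 mm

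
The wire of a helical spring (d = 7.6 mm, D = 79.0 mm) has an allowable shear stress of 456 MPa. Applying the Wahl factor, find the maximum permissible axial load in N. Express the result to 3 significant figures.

874 N

C = D/d = 79.0/7.6 = 10.3947
K_W = (4C−1)/(4C−4) + 0.615/C = 40.579/37.579 + 0.0592 = 1.1390
τ_max = K·8FD/(πd³) → F_max = τ_allow·πd³/(8DK)
F_max = 456·π·7.6³/(8·79.0·1.1390) = 6.2886e+05/719.85 = 873.61 N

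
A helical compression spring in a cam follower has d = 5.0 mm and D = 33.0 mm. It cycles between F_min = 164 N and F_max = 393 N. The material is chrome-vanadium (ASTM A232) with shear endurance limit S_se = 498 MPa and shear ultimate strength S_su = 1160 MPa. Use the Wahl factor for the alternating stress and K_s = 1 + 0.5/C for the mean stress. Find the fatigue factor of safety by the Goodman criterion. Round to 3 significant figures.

C = D/d = 33.0/5.0 = 6.6000; K_W = (4C−1)/(4C−4)+0.615/C = 1.2271; K_s = 1+0.5/C = 1.0758
F_a = (F_max−F_min)/2 = 114.5 N; F_m = (F_max+F_min)/2 = 278.5 N
τ_a = K_W·8F_aD/(πd³) = 1.2271 × 76.975 = 94.457 MPa
τ_m = K_s·8F_mD/(πd³) = 1.0758 × 187.23 = 201.41 MPa
Goodman: 1/n_f = τ_a/S_se + τ_m/S_su = 94.457/498 + 201.41/1160 = 0.18967 + 0.17363 = 0.3633
n_f = 1/0.3633 = 2.753

2.75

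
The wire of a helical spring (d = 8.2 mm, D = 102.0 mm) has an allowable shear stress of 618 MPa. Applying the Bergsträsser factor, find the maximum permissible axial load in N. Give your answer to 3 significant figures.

C = D/d = 102.0/8.2 = 12.4390
K_B = (4C+2)/(4C−3) = 51.756/46.756 = 1.1069
τ_max = K·8FD/(πd³) → F_max = τ_allow·πd³/(8DK)
F_max = 618·π·8.2³/(8·102.0·1.1069) = 1.0705e+06/903.26 = 1185.1 N

1190 N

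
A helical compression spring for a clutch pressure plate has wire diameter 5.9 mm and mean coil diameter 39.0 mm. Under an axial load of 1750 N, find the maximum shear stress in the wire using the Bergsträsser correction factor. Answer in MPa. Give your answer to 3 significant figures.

1030 MPa

Spring index C = D/d = 39.0/5.9 = 6.6102
K_B = (4C+2)/(4C−3) = 28.441/23.441 = 1.2133
τ₀ = 8FD/(πd³) = 8·1750·39.0/(π·5.9³) = 546000/645.22 = 846.23 MPa
τ_max = K·τ₀ = 1.2133 × 846.23 = 1026.7 MPa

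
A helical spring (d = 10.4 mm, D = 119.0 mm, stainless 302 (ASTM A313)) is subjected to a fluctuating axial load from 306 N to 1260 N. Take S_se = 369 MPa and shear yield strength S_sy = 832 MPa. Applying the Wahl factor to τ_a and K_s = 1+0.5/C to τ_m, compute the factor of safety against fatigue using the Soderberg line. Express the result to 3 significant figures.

1.52

C = D/d = 119.0/10.4 = 11.4423; K_W = (4C−1)/(4C−4)+0.615/C = 1.1256; K_s = 1+0.5/C = 1.0437
F_a = (F_max−F_min)/2 = 477 N; F_m = (F_max+F_min)/2 = 783 N
τ_a = K_W·8F_aD/(πd³) = 1.1256 × 128.5 = 144.64 MPa
τ_m = K_s·8F_mD/(πd³) = 1.0437 × 210.94 = 220.15 MPa
Soderberg: 1/n_f = τ_a/S_se + τ_m/S_sy = 144.64/369 + 220.15/832 = 0.39197 + 0.26461 = 0.65658
n_f = 1/0.65658 = 1.523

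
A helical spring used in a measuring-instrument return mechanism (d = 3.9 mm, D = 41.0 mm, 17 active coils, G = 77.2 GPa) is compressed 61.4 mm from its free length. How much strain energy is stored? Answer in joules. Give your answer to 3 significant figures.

3.59 J

k = Gd⁴/(8D³N_a) = (77.2×10³)(3.9⁴)/(8·41.0³·17) = 1.9054 N/mm
U = ½kδ² = 0.5 × 1.9054 × 61.4² = 3591.6 N·mm = 3.5916 J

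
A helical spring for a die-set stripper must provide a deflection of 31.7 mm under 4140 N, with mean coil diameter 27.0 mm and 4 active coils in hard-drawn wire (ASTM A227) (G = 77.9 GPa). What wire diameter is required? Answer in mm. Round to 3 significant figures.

Required rate k = F/δ = 4140/31.7 = 130.6 N/mm
d = (8D³N_a·k / G)^(1/4) = (8·27.0³·4·130.6 / (77.9×10³))^0.25
  = (1056)^0.25 = 5.7005 mm

5.70 mm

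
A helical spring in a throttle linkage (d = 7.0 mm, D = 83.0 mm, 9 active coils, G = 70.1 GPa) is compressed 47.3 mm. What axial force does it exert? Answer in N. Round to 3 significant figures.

193 N

k = Gd⁴/(8D³N_a) = (70.1×10³)(7.0⁴)/(8·83.0³·9) = 4.0883 N/mm
F = k·δ = 4.0883 × 47.3 = 193.38 N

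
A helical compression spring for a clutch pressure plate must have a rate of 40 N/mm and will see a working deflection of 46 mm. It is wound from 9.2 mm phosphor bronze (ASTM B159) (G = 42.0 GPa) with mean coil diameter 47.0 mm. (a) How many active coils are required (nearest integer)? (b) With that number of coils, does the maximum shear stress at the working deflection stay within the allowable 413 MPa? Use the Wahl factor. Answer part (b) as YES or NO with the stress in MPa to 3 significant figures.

N_a = Gd⁴/(8D³k) = (42.0×10³)(9.2⁴)/(8·47.0³·40) = 9.056 → N_a = 9
Actual rate k = Gd⁴/(8D³·9) = 40.251 N/mm
Working load F = kδ = 40.251·46 = 1851.5 N
C = 47.0/9.2 = 5.1087; K_W = (4C−1)/(4C−4)+0.615/C = 1.3029
τ_max = K_W·8FD/(πd³) = 1.3029·284.58 = 370.79 MPa
τ_max ≤ 413 MPa → acceptable

(a) 9 coils; (b) YES, τ_max = 371 MPa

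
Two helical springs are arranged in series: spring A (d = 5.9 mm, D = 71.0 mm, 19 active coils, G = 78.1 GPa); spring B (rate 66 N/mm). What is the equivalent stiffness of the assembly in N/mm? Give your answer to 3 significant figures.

1.69 N/mm

k_A = Gd⁴/(8D³N_a) = (78.1×10³)(5.9⁴)/(8·71.0³·19) = 1.7396 N/mm
Series: 1/k_eq = 1/1.7396 + 1/66 = 0.59001; k_eq = 1.6949 N/mm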